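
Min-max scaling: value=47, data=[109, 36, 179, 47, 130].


min=36, max=179
(47-36)/(179-36) = 11/143 = 0.0769

0.0769


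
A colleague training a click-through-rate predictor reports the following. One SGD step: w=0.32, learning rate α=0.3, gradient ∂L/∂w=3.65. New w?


w_new = w - α·∇
= 0.32 - 0.3·3.65
= 0.32 - 1.095
= -0.775

-0.775


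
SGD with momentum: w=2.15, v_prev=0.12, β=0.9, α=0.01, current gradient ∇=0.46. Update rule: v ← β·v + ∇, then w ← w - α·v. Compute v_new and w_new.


v_new = 0.9·0.12 + 0.46 = 0.108 + 0.46 = 0.568
w_new = 2.15 - 0.01·0.568 = 2.15 - 0.00568 = 2.14432

v_new=0.568, w_new=2.14432


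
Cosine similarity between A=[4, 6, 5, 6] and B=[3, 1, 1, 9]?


A·B = 4·3 + 6·1 + 5·1 + 6·9 = 77
‖A‖ = √113 = 10.6301, ‖B‖ = √92 = 9.5917
cos = 77/(√113·√92) = 77/√10396 = 0.7552

0.7552


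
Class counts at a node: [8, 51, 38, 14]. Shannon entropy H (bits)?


Probabilities: [8/111, 51/111, 38/111, 14/111] ≈ [0.0721, 0.4595, 0.3423, 0.1261]
H = -((8/111)·log₂(8/111) + (51/111)·log₂(51/111) + (38/111)·log₂(38/111) + (14/111)·log₂(14/111))
  = 1.6952 bits

1.6952 bits


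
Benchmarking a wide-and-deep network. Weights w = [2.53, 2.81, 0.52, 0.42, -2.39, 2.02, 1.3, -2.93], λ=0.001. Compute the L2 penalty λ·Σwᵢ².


‖w‖₂² = (2.53)² + (2.81)² + (0.52)² + (0.42)² + (-2.39)² + (2.02)² + (1.3)² + (-2.93)²
     = 6.4009 + 7.8961 + 0.2704 + 0.1764 + 5.7121 + 4.0804 + 1.69 + 8.5849
     = 34.8112
λ·‖w‖₂² = 0.001·34.8112 = 0.034811

0.034811


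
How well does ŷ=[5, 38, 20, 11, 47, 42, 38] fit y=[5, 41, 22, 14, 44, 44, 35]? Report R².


ȳ = 29.2857
SS_res = Σ(y-ŷ)² = 44
SS_tot = Σ(y-ȳ)² = 1479.43
R² = 1 - SS_res/SS_tot = 1 - 0.0297 = 0.9703

0.9703


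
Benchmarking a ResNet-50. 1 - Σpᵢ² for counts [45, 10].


Probabilities: [45/55, 10/55] ≈ [0.8182, 0.1818]
Σpᵢ² = (2025 + 100)/55² = 2125/3025
Gini = 1 - Σpᵢ² = 1 - 2125/3025 = 0.2975

0.2975


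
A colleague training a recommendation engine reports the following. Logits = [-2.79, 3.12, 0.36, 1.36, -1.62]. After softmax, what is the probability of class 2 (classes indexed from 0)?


Exponentials: e^-2.79=0.0614, e^3.12=22.6464, e^0.36=1.4333, e^1.36=3.8962, e^-1.62=0.1979
Sum = 28.2352
Softmax = [0.0022, 0.8021, 0.0508, 0.138, 0.007]
p[2] = 1.4333/28.2352 = 0.0508

0.0508


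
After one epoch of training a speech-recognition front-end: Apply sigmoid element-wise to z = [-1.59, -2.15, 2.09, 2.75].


σ(-1.59) = 1/(1+e^1.59) = 0.1694
σ(-2.15) = 1/(1+e^2.15) = 0.1043
σ(2.09) = 1/(1+e^-2.09) = 0.8899
σ(2.75) = 1/(1+e^-2.75) = 0.9399
result = [0.1694, 0.1043, 0.8899, 0.9399]

[0.1694, 0.1043, 0.8899, 0.9399]


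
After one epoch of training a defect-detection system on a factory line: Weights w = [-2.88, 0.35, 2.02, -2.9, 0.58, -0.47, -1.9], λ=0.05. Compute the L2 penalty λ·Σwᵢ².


‖w‖₂² = (-2.88)² + (0.35)² + (2.02)² + (-2.9)² + (0.58)² + (-0.47)² + (-1.9)²
     = 8.2944 + 0.1225 + 4.0804 + 8.41 + 0.3364 + 0.2209 + 3.61
     = 25.0746
λ·‖w‖₂² = 0.05·25.0746 = 1.25373

1.25373


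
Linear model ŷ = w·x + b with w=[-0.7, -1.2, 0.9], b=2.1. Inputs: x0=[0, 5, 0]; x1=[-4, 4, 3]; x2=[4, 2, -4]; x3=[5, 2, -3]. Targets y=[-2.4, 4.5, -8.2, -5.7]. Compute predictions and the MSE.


ŷ0 = (-0.7)·(0) + (-1.2)·(5) + (0.9)·(0) + 2.1 = -3.9
ŷ1 = (-0.7)·(-4) + (-1.2)·(4) + (0.9)·(3) + 2.1 = 2.8
ŷ2 = (-0.7)·(4) + (-1.2)·(2) + (0.9)·(-4) + 2.1 = -6.7
ŷ3 = (-0.7)·(5) + (-1.2)·(2) + (0.9)·(-3) + 2.1 = -6.5
errors² = [2.25, 2.89, 2.25, 0.64]
MSE = 8.0300/4 = 2.0075

2.0075


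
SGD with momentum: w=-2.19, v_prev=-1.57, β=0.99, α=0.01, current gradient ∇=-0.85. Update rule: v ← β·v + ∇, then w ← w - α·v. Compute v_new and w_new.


v_new = 0.99·-1.57 - 0.85 = -1.5543 - 0.85 = -2.4043
w_new = -2.19 - 0.01·-2.4043 = -2.19 + 0.024043 = -2.165957

v_new=-2.4043, w_new=-2.165957


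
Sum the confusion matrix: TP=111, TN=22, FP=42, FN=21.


Total = TP + TN + FP + FN
= 111 + 22 + 42 + 21
= 196
(Predicted positive: 153, predicted negative: 43)

196


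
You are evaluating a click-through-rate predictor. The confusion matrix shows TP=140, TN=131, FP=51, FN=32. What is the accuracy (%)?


Accuracy = (TP+TN)/(TP+TN+FP+FN)
= (140+131)/(354)
= 271/354 = 76.55%

76.55%


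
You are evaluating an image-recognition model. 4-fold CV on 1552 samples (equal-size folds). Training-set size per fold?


Fold size = 1552/4 = 388
Training per fold = 1552 - 388 = 1164

1164


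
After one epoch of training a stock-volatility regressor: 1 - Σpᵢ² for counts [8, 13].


Probabilities: [8/21, 13/21] ≈ [0.381, 0.619]
Σpᵢ² = (64 + 169)/21² = 233/441
Gini = 1 - Σpᵢ² = 1 - 233/441 = 0.4717

0.4717


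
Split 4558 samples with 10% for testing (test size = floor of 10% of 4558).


Test = ⌊4558·10/100⌋ = 455
Train = 4558 - 455 = 4103

Train: 4103, Test: 455


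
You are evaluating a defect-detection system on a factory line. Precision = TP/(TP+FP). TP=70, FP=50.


Precision = TP/(TP+FP)
= 70/(70+50)
= 70/120 = 58.33%

58.33%


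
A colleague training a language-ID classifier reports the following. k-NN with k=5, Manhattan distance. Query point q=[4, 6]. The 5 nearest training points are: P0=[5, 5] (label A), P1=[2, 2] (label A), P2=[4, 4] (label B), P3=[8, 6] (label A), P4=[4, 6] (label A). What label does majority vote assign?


d(q,P0) = 2  (label A)
d(q,P1) = 6  (label A)
d(q,P2) = 2  (label B)
d(q,P3) = 4  (label A)
d(q,P4) = 0  (label A)
Votes: A=4, B=1
Majority → A

A


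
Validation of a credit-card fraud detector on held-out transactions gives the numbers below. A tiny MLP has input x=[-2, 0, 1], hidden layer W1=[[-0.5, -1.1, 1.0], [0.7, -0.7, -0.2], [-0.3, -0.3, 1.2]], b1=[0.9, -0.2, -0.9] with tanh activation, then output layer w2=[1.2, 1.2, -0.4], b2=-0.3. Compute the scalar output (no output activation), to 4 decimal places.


z1[0] = (-0.5)·(-2) + (-1.1)·(0) + (1.0)·(1) + 0.9 = 2.9
z1[1] = (0.7)·(-2) + (-0.7)·(0) + (-0.2)·(1) - 0.2 = -1.8
z1[2] = (-0.3)·(-2) + (-0.3)·(0) + (1.2)·(1) - 0.9 = 0.9
h = tanh(z1) = [0.994, -0.9468, 0.7163]
output = (1.2)·(0.994) + (1.2)·(-0.9468) + (-0.4)·(0.7163) - 0.3 = -0.5299

-0.5299


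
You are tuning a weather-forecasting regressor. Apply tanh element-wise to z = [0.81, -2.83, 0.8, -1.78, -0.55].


tanh(0.81) = 0.6696
tanh(-2.83) = -0.9931
tanh(0.8) = 0.664
tanh(-1.78) = -0.9447
tanh(-0.55) = -0.5005
result = [0.6696, -0.9931, 0.664, -0.9447, -0.5005]

[0.6696, -0.9931, 0.664, -0.9447, -0.5005]


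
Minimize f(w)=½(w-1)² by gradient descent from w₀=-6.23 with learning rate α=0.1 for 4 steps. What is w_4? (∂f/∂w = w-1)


step 1: grad = -6.23-1 = -7.23; w = -6.23 - 0.1·(-7.23) = -5.507
step 2: grad = -5.507-1 = -6.507; w = -5.507 - 0.1·(-6.507) = -4.8563
step 3: grad = -4.8563-1 = -5.8563; w = -4.8563 - 0.1·(-5.8563) = -4.27067
step 4: grad = -4.27067-1 = -5.27067; w = -4.27067 - 0.1·(-5.27067) = -3.743603

-3.743603


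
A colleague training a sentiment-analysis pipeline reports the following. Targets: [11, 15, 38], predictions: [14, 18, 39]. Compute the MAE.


Absolute errors: |11-14|=3, |15-18|=3, |38-39|=1
Sum = 7
MAE = 7/3 = 7/3

7/3


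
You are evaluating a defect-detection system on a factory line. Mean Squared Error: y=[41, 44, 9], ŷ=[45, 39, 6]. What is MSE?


Squared errors: (41-45)²=16, (44-39)²=25, (9-6)²=9
Sum = 50
MSE = 50/3 = 50/3

50/3


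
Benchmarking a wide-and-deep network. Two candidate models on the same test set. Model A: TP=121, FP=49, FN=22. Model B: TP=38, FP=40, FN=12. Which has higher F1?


Model A: P=121/170=0.7118, R=121/143=0.8462, F1=2PR/(P+R)=2TP/(2TP+FP+FN)=242/313=0.7732
Model B: P=38/78=0.4872, R=38/50=0.76, F1=2PR/(P+R)=2TP/(2TP+FP+FN)=76/128=0.5938
0.7732 > 0.5938 → Model A

Model A


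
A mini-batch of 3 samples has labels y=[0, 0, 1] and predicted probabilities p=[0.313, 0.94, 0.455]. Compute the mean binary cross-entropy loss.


L[0] = -ln(1-0.313) = -ln(0.687) = 0.3754
L[1] = -ln(1-0.94) = -ln(0.06) = 2.8134
L[2] = -ln(0.455) = 0.7875
mean = (0.3754 + 2.8134 + 0.7875)/3 = 1.3254

1.3254


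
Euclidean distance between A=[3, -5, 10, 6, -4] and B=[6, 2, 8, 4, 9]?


d = √((3-6)² + (-5-2)² + (10-8)² + (6-4)² + (-4-9)²)
  = √(9 + 49 + 4 + 4 + 169)
  = √235 = 15.3297

15.3297


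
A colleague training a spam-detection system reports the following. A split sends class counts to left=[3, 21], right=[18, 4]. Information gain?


Parent = [21, 25], H_parent = 0.9945
H_left = 0.5436 (n=24), H_right = 0.684 (n=22)
H_children = (24/46)·0.5436 + (22/46)·0.684 = 0.6107
IG = 0.9945 - 0.6107 = 0.3838

0.3838


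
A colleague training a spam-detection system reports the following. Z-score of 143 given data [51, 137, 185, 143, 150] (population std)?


μ = 133.2, σ = 44.3459
z = (143 - 133.2)/44.3459 = 0.221

0.221


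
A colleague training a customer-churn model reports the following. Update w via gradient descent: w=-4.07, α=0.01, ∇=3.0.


w_new = w - α·∇
= -4.07 - 0.01·3.0
= -4.07 - 0.03
= -4.1

-4.1


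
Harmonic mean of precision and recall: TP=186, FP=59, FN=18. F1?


Precision = 186/245 = 0.7592
Recall = 186/204 = 0.9118
F1 = 2·P·R/(P+R) = 2·TP/(2·TP+FP+FN) = 372/(372+59+18) = 372/449 = 0.8285

0.8285


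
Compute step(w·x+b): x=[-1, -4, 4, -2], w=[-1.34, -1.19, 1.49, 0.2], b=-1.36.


z = (-1)·(-1.34) + (-4)·(-1.19) + (4)·(1.49) + (-2)·(0.2) - 1.36
  = 10.3
step(z) = 1 (z≥0)

1


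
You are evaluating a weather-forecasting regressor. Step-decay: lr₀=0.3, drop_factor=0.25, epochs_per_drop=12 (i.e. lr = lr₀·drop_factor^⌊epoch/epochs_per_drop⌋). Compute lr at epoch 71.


n_drops = ⌊71/12⌋ = 5
lr = 0.3·0.25^5 = 0.3·0.0009765625 = 0.00029296875

0.00029296875


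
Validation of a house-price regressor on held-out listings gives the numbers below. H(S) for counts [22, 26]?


Probabilities: [22/48, 26/48] ≈ [0.4583, 0.5417]
H = -((22/48)·log₂(22/48) + (26/48)·log₂(26/48))
  = 0.995 bits

0.995 bits


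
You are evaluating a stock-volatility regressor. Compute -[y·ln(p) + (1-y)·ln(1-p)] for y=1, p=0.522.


BCE = -[y·ln(p) + (1-y)·ln(1-p)]
= -1·ln(0.522) - 0
= -ln(0.522) = 0.6501

0.6501


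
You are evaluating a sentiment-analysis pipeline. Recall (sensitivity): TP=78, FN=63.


Recall = TP/(TP+FN)
= 78/(78+63)
= 78/141 = 55.32%

55.32%


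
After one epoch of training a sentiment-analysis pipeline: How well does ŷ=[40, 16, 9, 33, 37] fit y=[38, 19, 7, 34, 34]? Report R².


ȳ = 26.4
SS_res = Σ(y-ŷ)² = 27
SS_tot = Σ(y-ȳ)² = 681.2
R² = 1 - SS_res/SS_tot = 1 - 0.0396 = 0.9604

0.9604


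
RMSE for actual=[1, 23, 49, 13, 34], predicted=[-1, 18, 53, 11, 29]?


MSE = 74/5 = 14.8
RMSE = √(74/5) = 3.8471

3.8471


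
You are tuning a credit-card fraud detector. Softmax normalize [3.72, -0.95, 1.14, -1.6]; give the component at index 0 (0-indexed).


Exponentials: e^3.72=41.2644, e^-0.95=0.3867, e^1.14=3.1268, e^-1.6=0.2019
Sum = 44.9798
Softmax = [0.9174, 0.0086, 0.0695, 0.0045]
p[0] = 41.2644/44.9798 = 0.9174

0.9174


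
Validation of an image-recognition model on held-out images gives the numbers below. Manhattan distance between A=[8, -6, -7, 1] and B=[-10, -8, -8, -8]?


d = |8+ 10| + |-6+ 8| + |-7+ 8| + |1+ 8|
  = 18 + 2 + 1 + 9
  = 30

30


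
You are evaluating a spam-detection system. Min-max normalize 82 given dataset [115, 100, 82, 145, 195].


min=82, max=195
(82-82)/(195-82) = 0/113 = 0.0

0.0


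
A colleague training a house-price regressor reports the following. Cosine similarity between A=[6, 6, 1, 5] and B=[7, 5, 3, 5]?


A·B = 6·7 + 6·5 + 1·3 + 5·5 = 100
‖A‖ = √98 = 9.8995, ‖B‖ = √108 = 10.3923
cos = 100/(√98·√108) = 100/√10584 = 0.972

0.972


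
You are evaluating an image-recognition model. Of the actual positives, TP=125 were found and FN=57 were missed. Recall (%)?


Recall = TP/(TP+FN)
= 125/(125+57)
= 125/182 = 68.68%

68.68%


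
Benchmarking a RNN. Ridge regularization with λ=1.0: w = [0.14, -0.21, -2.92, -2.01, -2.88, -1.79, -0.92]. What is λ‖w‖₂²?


‖w‖₂² = (0.14)² + (-0.21)² + (-2.92)² + (-2.01)² + (-2.88)² + (-1.79)² + (-0.92)²
     = 0.0196 + 0.0441 + 8.5264 + 4.0401 + 8.2944 + 3.2041 + 0.8464
     = 24.9751
λ·‖w‖₂² = 1.0·24.9751 = 24.9751

24.9751


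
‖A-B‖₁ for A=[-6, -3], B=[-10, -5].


d = |-6+ 10| + |-3+ 5|
  = 4 + 2
  = 6

6


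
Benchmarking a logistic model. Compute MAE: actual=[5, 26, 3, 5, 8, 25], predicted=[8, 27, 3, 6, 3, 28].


Absolute errors: |5-8|=3, |26-27|=1, |3-3|=0, |5-6|=1, |8-3|=5, |25-28|=3
Sum = 13
MAE = 13/6 = 13/6

13/6


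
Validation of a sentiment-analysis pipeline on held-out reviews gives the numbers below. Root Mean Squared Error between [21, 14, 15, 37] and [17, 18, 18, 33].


MSE = 57/4 = 14.25
RMSE = √(57/4) = 3.7749

3.7749


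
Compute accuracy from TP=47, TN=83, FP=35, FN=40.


Accuracy = (TP+TN)/(TP+TN+FP+FN)
= (47+83)/(205)
= 130/205 = 63.41%

63.41%


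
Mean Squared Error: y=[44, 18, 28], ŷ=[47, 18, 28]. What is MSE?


Squared errors: (44-47)²=9, (18-18)²=0, (28-28)²=0
Sum = 9
MSE = 9/3 = 3

3


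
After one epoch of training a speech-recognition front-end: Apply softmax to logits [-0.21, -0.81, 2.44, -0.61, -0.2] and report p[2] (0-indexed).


Exponentials: e^-0.21=0.8106, e^-0.81=0.4449, e^2.44=11.473, e^-0.61=0.5434, e^-0.2=0.8187
Sum = 14.0906
Softmax = [0.0575, 0.0316, 0.8142, 0.0386, 0.0581]
p[2] = 11.473/14.0906 = 0.8142

0.8142


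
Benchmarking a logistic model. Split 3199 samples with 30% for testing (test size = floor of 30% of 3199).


Test = ⌊3199·30/100⌋ = 959
Train = 3199 - 959 = 2240

Train: 2240, Test: 959


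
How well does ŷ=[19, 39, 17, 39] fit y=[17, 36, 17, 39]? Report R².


ȳ = 27.25
SS_res = Σ(y-ŷ)² = 13
SS_tot = Σ(y-ȳ)² = 424.75
R² = 1 - SS_res/SS_tot = 1 - 0.0306 = 0.9694

0.9694


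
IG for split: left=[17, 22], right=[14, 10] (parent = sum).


Parent = [31, 32], H_parent = 0.9998
H_left = 0.9881 (n=39), H_right = 0.9799 (n=24)
H_children = (39/63)·0.9881 + (24/63)·0.9799 = 0.985
IG = 0.9998 - 0.985 = 0.0148

0.0148


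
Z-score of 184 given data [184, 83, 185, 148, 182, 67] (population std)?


μ = 141.5, σ = 48.9106
z = (184 - 141.5)/48.9106 = 0.8689

0.8689


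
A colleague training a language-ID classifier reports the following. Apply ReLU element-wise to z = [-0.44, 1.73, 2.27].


ReLU(-0.44) = max(0, -0.44) = 0.0
ReLU(1.73) = max(0, 1.73) = 1.73
ReLU(2.27) = max(0, 2.27) = 2.27
result = [0.0, 1.73, 2.27]

[0.0, 1.73, 2.27]


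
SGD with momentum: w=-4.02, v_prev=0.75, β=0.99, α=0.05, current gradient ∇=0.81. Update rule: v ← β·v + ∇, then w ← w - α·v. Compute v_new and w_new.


v_new = 0.99·0.75 + 0.81 = 0.7425 + 0.81 = 1.5525
w_new = -4.02 - 0.05·1.5525 = -4.02 - 0.077625 = -4.097625

v_new=1.5525, w_new=-4.097625


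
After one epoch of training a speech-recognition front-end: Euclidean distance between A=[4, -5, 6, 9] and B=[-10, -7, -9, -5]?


d = √((4+ 10)² + (-5+ 7)² + (6+ 9)² + (9+ 5)²)
  = √(196 + 4 + 225 + 196)
  = √621 = 24.9199

24.9199


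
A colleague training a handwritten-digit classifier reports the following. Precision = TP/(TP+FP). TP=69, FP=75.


Precision = TP/(TP+FP)
= 69/(69+75)
= 69/144 = 47.92%

47.92%


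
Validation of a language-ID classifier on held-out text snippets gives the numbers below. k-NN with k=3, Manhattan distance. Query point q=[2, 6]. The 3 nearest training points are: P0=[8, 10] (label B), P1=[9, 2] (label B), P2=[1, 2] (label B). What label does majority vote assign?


d(q,P0) = 10  (label B)
d(q,P1) = 11  (label B)
d(q,P2) = 5  (label B)
Votes: A=0, B=3
Majority → B

B


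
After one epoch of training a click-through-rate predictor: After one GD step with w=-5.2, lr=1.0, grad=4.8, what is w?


w_new = w - α·∇
= -5.2 - 1.0·4.8
= -5.2 - 4.8
= -10

-10


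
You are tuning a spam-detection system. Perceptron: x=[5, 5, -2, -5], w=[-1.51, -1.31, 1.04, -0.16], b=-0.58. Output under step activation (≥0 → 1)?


z = (5)·(-1.51) + (5)·(-1.31) + (-2)·(1.04) + (-5)·(-0.16) - 0.58
  = -15.96
step(z) = 0 (z<0)

0


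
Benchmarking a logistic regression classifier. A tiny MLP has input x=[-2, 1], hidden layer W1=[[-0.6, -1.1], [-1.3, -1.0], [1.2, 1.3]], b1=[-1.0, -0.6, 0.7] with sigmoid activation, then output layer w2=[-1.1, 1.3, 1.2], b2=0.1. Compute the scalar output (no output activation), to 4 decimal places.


z1[0] = (-0.6)·(-2) + (-1.1)·(1) - 1.0 = -0.9
z1[1] = (-1.3)·(-2) + (-1.0)·(1) - 0.6 = 1.0
z1[2] = (1.2)·(-2) + (1.3)·(1) + 0.7 = -0.4
h = sigmoid(z1) = [0.2891, 0.7311, 0.4013]
output = (-1.1)·(0.2891) + (1.3)·(0.7311) + (1.2)·(0.4013) + 0.1 = 1.214

1.214


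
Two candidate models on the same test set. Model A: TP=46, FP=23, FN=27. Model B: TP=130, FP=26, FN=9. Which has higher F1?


Model A: P=46/69=0.6667, R=46/73=0.6301, F1=2PR/(P+R)=2TP/(2TP+FP+FN)=92/142=0.6479
Model B: P=130/156=0.8333, R=130/139=0.9353, F1=2PR/(P+R)=2TP/(2TP+FP+FN)=260/295=0.8814
0.6479 < 0.8814 → Model B

Model B


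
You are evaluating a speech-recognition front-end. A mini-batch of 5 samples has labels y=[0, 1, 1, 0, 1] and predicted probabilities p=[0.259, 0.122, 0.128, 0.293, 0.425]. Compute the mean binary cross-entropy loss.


L[0] = -ln(1-0.259) = -ln(0.741) = 0.2998
L[1] = -ln(0.122) = 2.1037
L[2] = -ln(0.128) = 2.0557
L[3] = -ln(1-0.293) = -ln(0.707) = 0.3467
L[4] = -ln(0.425) = 0.8557
mean = (0.2998 + 2.1037 + 2.0557 + 0.3467 + 0.8557)/5 = 1.1323

1.1323


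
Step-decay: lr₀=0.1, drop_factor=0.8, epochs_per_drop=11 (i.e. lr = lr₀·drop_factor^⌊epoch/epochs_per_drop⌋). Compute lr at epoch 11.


n_drops = ⌊11/11⌋ = 1
lr = 0.1·0.8^1 = 0.1·0.8 = 0.08

0.08


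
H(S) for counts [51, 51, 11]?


Probabilities: [51/113, 51/113, 11/113] ≈ [0.4513, 0.4513, 0.0973]
H = -((51/113)·log₂(51/113) + (51/113)·log₂(51/113) + (11/113)·log₂(11/113))
  = 1.3632 bits

1.3632 bits


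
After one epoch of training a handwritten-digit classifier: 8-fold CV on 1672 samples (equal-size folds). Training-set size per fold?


Fold size = 1672/8 = 209
Training per fold = 1672 - 209 = 1463

1463


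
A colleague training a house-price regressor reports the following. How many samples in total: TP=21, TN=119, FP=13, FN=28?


Total = TP + TN + FP + FN
= 21 + 119 + 13 + 28
= 181
(Predicted positive: 34, predicted negative: 147)

181


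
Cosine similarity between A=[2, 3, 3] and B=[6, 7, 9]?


A·B = 2·6 + 3·7 + 3·9 = 60
‖A‖ = √22 = 4.6904, ‖B‖ = √166 = 12.8841
cos = 60/(√22·√166) = 60/√3652 = 0.9929

0.9929


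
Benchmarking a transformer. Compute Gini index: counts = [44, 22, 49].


Probabilities: [44/115, 22/115, 49/115] ≈ [0.3826, 0.1913, 0.4261]
Σpᵢ² = (1936 + 484 + 2401)/115² = 4821/13225
Gini = 1 - Σpᵢ² = 1 - 4821/13225 = 0.6355

0.6355


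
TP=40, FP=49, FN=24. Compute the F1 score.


Precision = 40/89 = 0.4494
Recall = 40/64 = 0.625
F1 = 2·P·R/(P+R) = 2·TP/(2·TP+FP+FN) = 80/(80+49+24) = 80/153 = 0.5229

0.5229


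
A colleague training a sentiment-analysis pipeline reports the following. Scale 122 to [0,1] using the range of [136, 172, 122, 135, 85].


min=85, max=172
(122-85)/(172-85) = 37/87 = 0.4253

0.4253


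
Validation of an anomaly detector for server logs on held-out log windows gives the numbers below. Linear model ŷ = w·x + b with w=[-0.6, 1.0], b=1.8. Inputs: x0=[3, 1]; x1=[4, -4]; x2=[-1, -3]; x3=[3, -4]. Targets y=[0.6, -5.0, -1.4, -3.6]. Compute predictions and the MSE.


ŷ0 = (-0.6)·(3) + (1.0)·(1) + 1.8 = 1.0
ŷ1 = (-0.6)·(4) + (1.0)·(-4) + 1.8 = -4.6
ŷ2 = (-0.6)·(-1) + (1.0)·(-3) + 1.8 = -0.6
ŷ3 = (-0.6)·(3) + (1.0)·(-4) + 1.8 = -4.0
errors² = [0.16, 0.16, 0.64, 0.16]
MSE = 1.1200/4 = 0.28

0.28


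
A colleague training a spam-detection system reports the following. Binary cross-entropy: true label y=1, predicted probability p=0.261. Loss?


BCE = -[y·ln(p) + (1-y)·ln(1-p)]
= -1·ln(0.261) - 0
= -ln(0.261) = 1.3432

1.3432


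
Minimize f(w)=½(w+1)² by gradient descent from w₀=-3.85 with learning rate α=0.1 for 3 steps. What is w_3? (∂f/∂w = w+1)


step 1: grad = -3.85+1 = -2.85; w = -3.85 - 0.1·(-2.85) = -3.565
step 2: grad = -3.565+1 = -2.565; w = -3.565 - 0.1·(-2.565) = -3.3085
step 3: grad = -3.3085+1 = -2.3085; w = -3.3085 - 0.1·(-2.3085) = -3.07765

-3.07765


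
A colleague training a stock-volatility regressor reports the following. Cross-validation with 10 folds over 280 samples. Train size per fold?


Fold size = 280/10 = 28
Training per fold = 280 - 28 = 252

252


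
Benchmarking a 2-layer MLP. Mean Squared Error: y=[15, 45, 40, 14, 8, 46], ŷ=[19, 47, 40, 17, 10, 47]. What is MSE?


Squared errors: (15-19)²=16, (45-47)²=4, (40-40)²=0, (14-17)²=9, (8-10)²=4, (46-47)²=1
Sum = 34
MSE = 34/6 = 17/3

17/3


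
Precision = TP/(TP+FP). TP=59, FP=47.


Precision = TP/(TP+FP)
= 59/(59+47)
= 59/106 = 55.66%

55.66%


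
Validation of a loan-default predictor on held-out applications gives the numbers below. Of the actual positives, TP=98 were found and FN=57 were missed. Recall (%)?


Recall = TP/(TP+FN)
= 98/(98+57)
= 98/155 = 63.23%

63.23%


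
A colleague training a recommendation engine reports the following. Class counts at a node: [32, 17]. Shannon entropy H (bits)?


Probabilities: [32/49, 17/49] ≈ [0.6531, 0.3469]
H = -((32/49)·log₂(32/49) + (17/49)·log₂(17/49))
  = 0.9313 bits

0.9313 bits


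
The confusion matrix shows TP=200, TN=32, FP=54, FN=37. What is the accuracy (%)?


Accuracy = (TP+TN)/(TP+TN+FP+FN)
= (200+32)/(323)
= 232/323 = 71.83%

71.83%


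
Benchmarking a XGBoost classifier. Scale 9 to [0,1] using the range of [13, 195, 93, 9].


min=9, max=195
(9-9)/(195-9) = 0/186 = 0.0

0.0


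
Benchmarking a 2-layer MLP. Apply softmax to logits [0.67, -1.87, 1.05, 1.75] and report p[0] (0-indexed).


Exponentials: e^0.67=1.9542, e^-1.87=0.1541, e^1.05=2.8577, e^1.75=5.7546
Sum = 10.7206
Softmax = [0.1823, 0.0144, 0.2666, 0.5368]
p[0] = 1.9542/10.7206 = 0.1823

0.1823


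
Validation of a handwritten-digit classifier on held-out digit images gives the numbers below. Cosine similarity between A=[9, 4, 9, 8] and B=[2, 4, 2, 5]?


A·B = 9·2 + 4·4 + 9·2 + 8·5 = 92
‖A‖ = √242 = 15.5563, ‖B‖ = √49 = 7
cos = 92/(√242·√49) = 92/√11858 = 0.8449

0.8449


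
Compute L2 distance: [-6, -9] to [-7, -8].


d = √((-6+ 7)² + (-9+ 8)²)
  = √(1 + 1)
  = √2 = 1.4142

1.4142


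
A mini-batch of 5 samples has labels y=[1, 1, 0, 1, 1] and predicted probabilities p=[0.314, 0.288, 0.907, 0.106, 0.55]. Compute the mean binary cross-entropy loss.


L[0] = -ln(0.314) = 1.1584
L[1] = -ln(0.288) = 1.2448
L[2] = -ln(1-0.907) = -ln(0.093) = 2.3752
L[3] = -ln(0.106) = 2.2443
L[4] = -ln(0.55) = 0.5978
mean = (1.1584 + 1.2448 + 2.3752 + 2.2443 + 0.5978)/5 = 1.5241

1.5241


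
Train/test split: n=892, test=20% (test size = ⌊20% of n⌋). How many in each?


Test = ⌊892·20/100⌋ = 178
Train = 892 - 178 = 714

Train: 714, Test: 178


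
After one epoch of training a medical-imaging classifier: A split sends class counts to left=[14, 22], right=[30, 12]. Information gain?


Parent = [44, 34], H_parent = 0.9881
H_left = 0.9641 (n=36), H_right = 0.8631 (n=42)
H_children = (36/78)·0.9641 + (42/78)·0.8631 = 0.9097
IG = 0.9881 - 0.9097 = 0.0784

0.0784


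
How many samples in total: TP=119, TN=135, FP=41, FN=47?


Total = TP + TN + FP + FN
= 119 + 135 + 41 + 47
= 342
(Predicted positive: 160, predicted negative: 182)

342


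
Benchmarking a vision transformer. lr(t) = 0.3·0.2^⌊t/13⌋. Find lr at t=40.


n_drops = ⌊40/13⌋ = 3
lr = 0.3·0.2^3 = 0.3·0.008 = 0.0024

0.0024


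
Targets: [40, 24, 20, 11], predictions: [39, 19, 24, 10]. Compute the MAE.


Absolute errors: |40-39|=1, |24-19|=5, |20-24|=4, |11-10|=1
Sum = 11
MAE = 11/4 = 11/4

11/4


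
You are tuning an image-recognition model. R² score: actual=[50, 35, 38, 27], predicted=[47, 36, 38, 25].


ȳ = 37.5
SS_res = Σ(y-ŷ)² = 14
SS_tot = Σ(y-ȳ)² = 273
R² = 1 - SS_res/SS_tot = 1 - 0.0513 = 0.9487

0.9487


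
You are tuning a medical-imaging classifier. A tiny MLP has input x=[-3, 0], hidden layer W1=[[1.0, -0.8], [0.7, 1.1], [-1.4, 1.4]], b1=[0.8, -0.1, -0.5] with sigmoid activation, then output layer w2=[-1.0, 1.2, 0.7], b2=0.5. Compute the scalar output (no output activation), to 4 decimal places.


z1[0] = (1.0)·(-3) + (-0.8)·(0) + 0.8 = -2.2
z1[1] = (0.7)·(-3) + (1.1)·(0) - 0.1 = -2.2
z1[2] = (-1.4)·(-3) + (1.4)·(0) - 0.5 = 3.7
h = sigmoid(z1) = [0.0998, 0.0998, 0.9759]
output = (-1.0)·(0.0998) + (1.2)·(0.0998) + (0.7)·(0.9759) + 0.5 = 1.2031

1.2031


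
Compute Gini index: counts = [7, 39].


Probabilities: [7/46, 39/46] ≈ [0.1522, 0.8478]
Σpᵢ² = (49 + 1521)/46² = 1570/2116
Gini = 1 - Σpᵢ² = 1 - 1570/2116 = 0.258

0.258


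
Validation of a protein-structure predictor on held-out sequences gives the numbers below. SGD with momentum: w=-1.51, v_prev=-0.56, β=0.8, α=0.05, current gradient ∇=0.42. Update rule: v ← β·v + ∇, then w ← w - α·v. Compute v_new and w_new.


v_new = 0.8·-0.56 + 0.42 = -0.448 + 0.42 = -0.028
w_new = -1.51 - 0.05·-0.028 = -1.51 + 0.0014 = -1.5086

v_new=-0.028, w_new=-1.5086


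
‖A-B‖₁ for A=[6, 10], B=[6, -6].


d = |6-6| + |10+ 6|
  = 0 + 16
  = 16

16


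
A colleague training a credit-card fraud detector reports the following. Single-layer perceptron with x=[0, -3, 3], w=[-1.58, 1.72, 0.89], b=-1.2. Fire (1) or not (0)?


z = (0)·(-1.58) + (-3)·(1.72) + (3)·(0.89) - 1.2
  = -3.69
step(z) = 0 (z<0)

0


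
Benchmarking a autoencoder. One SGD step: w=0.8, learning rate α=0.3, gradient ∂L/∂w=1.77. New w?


w_new = w - α·∇
= 0.8 - 0.3·1.77
= 0.8 - 0.531
= 0.269

0.269


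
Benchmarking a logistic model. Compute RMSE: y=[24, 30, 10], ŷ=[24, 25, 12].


MSE = 29/3 = 9.6667
RMSE = √(29/3) = 3.1091

3.1091


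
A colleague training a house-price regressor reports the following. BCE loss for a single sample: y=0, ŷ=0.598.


BCE = -[y·ln(p) + (1-y)·ln(1-p)]
= -0 - 1·ln(1-0.598)
= -ln(0.402) = 0.9113

0.9113


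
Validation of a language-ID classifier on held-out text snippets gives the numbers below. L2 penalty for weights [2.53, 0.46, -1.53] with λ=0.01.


‖w‖₂² = (2.53)² + (0.46)² + (-1.53)²
     = 6.4009 + 0.2116 + 2.3409
     = 8.9534
λ·‖w‖₂² = 0.01·8.9534 = 0.089534

0.089534


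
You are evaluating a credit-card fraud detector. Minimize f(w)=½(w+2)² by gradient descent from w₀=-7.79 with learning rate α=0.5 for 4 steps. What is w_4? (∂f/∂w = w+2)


step 1: grad = -7.79+2 = -5.79; w = -7.79 - 0.5·(-5.79) = -4.895
step 2: grad = -4.895+2 = -2.895; w = -4.895 - 0.5·(-2.895) = -3.4475
step 3: grad = -3.4475+2 = -1.4475; w = -3.4475 - 0.5·(-1.4475) = -2.72375
step 4: grad = -2.72375+2 = -0.72375; w = -2.72375 - 0.5·(-0.72375) = -2.361875

-2.361875


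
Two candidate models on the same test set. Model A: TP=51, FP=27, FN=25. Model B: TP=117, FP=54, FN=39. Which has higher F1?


Model A: P=51/78=0.6538, R=51/76=0.6711, F1=2PR/(P+R)=2TP/(2TP+FP+FN)=102/154=0.6623
Model B: P=117/171=0.6842, R=117/156=0.75, F1=2PR/(P+R)=2TP/(2TP+FP+FN)=234/327=0.7156
0.6623 < 0.7156 → Model B

Model B


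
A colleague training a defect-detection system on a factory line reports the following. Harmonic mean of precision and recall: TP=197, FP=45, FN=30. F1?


Precision = 197/242 = 0.814
Recall = 197/227 = 0.8678
F1 = 2·P·R/(P+R) = 2·TP/(2·TP+FP+FN) = 394/(394+45+30) = 394/469 = 0.8401

0.8401


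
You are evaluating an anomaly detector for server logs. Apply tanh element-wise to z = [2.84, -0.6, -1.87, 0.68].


tanh(2.84) = 0.9932
tanh(-0.6) = -0.537
tanh(-1.87) = -0.9536
tanh(0.68) = 0.5915
result = [0.9932, -0.537, -0.9536, 0.5915]

[0.9932, -0.537, -0.9536, 0.5915]


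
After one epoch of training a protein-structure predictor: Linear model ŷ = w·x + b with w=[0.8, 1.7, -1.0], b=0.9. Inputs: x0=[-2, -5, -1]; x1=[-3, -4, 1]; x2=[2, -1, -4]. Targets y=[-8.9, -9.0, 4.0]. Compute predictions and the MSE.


ŷ0 = (0.8)·(-2) + (1.7)·(-5) + (-1.0)·(-1) + 0.9 = -8.2
ŷ1 = (0.8)·(-3) + (1.7)·(-4) + (-1.0)·(1) + 0.9 = -9.3
ŷ2 = (0.8)·(2) + (1.7)·(-1) + (-1.0)·(-4) + 0.9 = 4.8
errors² = [0.49, 0.09, 0.64]
MSE = 1.2200/3 = 0.4067

0.4067


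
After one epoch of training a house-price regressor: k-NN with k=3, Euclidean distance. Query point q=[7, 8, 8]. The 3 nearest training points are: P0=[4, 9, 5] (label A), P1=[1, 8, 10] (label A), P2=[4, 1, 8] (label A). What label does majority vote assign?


d(q,P0) = 4.3589  (label A)
d(q,P1) = 6.3246  (label A)
d(q,P2) = 7.6158  (label A)
Votes: A=3, B=0
Majority → A

A


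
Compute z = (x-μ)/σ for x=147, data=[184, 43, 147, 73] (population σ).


μ = 111.75, σ = 56.3266
z = (147 - 111.75)/56.3266 = 0.6258

0.6258


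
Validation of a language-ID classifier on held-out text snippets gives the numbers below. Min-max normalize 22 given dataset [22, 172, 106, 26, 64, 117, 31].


min=22, max=172
(22-22)/(172-22) = 0/150 = 0.0

0.0


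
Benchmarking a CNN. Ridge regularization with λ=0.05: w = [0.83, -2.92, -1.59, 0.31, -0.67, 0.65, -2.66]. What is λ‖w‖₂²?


‖w‖₂² = (0.83)² + (-2.92)² + (-1.59)² + (0.31)² + (-0.67)² + (0.65)² + (-2.66)²
     = 0.6889 + 8.5264 + 2.5281 + 0.0961 + 0.4489 + 0.4225 + 7.0756
     = 19.7865
λ·‖w‖₂² = 0.05·19.7865 = 0.989325

0.989325


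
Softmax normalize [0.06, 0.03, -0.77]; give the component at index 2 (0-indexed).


Exponentials: e^0.06=1.0618, e^0.03=1.0305, e^-0.77=0.463
Sum = 2.5553
Softmax = [0.4155, 0.4033, 0.1812]
p[2] = 0.463/2.5553 = 0.1812

0.1812


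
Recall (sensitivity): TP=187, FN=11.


Recall = TP/(TP+FN)
= 187/(187+11)
= 187/198 = 94.44%

94.44%


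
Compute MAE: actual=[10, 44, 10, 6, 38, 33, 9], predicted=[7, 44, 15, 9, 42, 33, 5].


Absolute errors: |10-7|=3, |44-44|=0, |10-15|=5, |6-9|=3, |38-42|=4, |33-33|=0, |9-5|=4
Sum = 19
MAE = 19/7 = 19/7

19/7


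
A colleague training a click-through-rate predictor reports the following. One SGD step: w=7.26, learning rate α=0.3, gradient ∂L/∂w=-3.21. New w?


w_new = w - α·∇
= 7.26 - 0.3·-3.21
= 7.26 + 0.963
= 8.223

8.223


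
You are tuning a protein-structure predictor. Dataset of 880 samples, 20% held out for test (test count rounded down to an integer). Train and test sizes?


Test = ⌊880·20/100⌋ = 176
Train = 880 - 176 = 704

Train: 704, Test: 176


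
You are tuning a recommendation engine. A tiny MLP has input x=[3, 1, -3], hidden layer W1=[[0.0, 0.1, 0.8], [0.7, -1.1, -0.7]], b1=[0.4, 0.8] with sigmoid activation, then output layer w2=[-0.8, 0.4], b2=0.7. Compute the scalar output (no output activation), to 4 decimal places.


z1[0] = (0.0)·(3) + (0.1)·(1) + (0.8)·(-3) + 0.4 = -1.9
z1[1] = (0.7)·(3) + (-1.1)·(1) + (-0.7)·(-3) + 0.8 = 3.9
h = sigmoid(z1) = [0.1301, 0.9802]
output = (-0.8)·(0.1301) + (0.4)·(0.9802) + 0.7 = 0.988

0.988


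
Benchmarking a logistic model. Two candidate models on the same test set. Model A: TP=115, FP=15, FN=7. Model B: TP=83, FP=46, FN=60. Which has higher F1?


Model A: P=115/130=0.8846, R=115/122=0.9426, F1=2PR/(P+R)=2TP/(2TP+FP+FN)=230/252=0.9127
Model B: P=83/129=0.6434, R=83/143=0.5804, F1=2PR/(P+R)=2TP/(2TP+FP+FN)=166/272=0.6103
0.9127 > 0.6103 → Model A

Model A


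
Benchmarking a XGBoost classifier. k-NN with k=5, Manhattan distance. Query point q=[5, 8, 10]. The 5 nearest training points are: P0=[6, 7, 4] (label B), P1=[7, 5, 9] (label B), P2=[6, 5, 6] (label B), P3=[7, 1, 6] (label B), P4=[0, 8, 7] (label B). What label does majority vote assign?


d(q,P0) = 8  (label B)
d(q,P1) = 6  (label B)
d(q,P2) = 8  (label B)
d(q,P3) = 13  (label B)
d(q,P4) = 8  (label B)
Votes: A=0, B=5
Majority → B

B


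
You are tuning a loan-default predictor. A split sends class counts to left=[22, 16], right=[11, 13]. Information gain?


Parent = [33, 29], H_parent = 0.997
H_left = 0.9819 (n=38), H_right = 0.995 (n=24)
H_children = (38/62)·0.9819 + (24/62)·0.995 = 0.987
IG = 0.997 - 0.987 = 0.01

0.01


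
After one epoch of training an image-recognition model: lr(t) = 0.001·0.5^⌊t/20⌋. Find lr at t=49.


n_drops = ⌊49/20⌋ = 2
lr = 0.001·0.5^2 = 0.001·0.25 = 0.00025

0.00025


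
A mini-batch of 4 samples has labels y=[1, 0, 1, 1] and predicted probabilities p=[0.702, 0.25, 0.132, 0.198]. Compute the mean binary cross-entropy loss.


L[0] = -ln(0.702) = 0.3538
L[1] = -ln(1-0.25) = -ln(0.75) = 0.2877
L[2] = -ln(0.132) = 2.025
L[3] = -ln(0.198) = 1.6195
mean = (0.3538 + 0.2877 + 2.025 + 1.6195)/4 = 1.0715

1.0715


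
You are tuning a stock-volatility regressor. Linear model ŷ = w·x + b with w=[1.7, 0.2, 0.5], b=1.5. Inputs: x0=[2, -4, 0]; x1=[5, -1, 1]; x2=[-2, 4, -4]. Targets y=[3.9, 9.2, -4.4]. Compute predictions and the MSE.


ŷ0 = (1.7)·(2) + (0.2)·(-4) + (0.5)·(0) + 1.5 = 4.1
ŷ1 = (1.7)·(5) + (0.2)·(-1) + (0.5)·(1) + 1.5 = 10.3
ŷ2 = (1.7)·(-2) + (0.2)·(4) + (0.5)·(-4) + 1.5 = -3.1
errors² = [0.04, 1.21, 1.69]
MSE = 2.9400/3 = 0.98

0.98


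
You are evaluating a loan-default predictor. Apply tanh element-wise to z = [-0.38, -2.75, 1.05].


tanh(-0.38) = -0.3627
tanh(-2.75) = -0.9919
tanh(1.05) = 0.7818
result = [-0.3627, -0.9919, 0.7818]

[-0.3627, -0.9919, 0.7818]


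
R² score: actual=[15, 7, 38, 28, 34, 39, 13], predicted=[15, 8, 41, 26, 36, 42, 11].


ȳ = 24.8571
SS_res = Σ(y-ŷ)² = 31
SS_tot = Σ(y-ȳ)² = 1022.86
R² = 1 - SS_res/SS_tot = 1 - 0.0303 = 0.9697

0.9697


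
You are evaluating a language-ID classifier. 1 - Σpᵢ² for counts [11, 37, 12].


Probabilities: [11/60, 37/60, 12/60] ≈ [0.1833, 0.6167, 0.2]
Σpᵢ² = (121 + 1369 + 144)/60² = 1634/3600
Gini = 1 - Σpᵢ² = 1 - 1634/3600 = 0.5461

0.5461


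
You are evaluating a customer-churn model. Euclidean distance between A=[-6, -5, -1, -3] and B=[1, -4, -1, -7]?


d = √((-6-1)² + (-5+ 4)² + (-1+ 1)² + (-3+ 7)²)
  = √(49 + 1 + 0 + 16)
  = √66 = 8.124

8.124


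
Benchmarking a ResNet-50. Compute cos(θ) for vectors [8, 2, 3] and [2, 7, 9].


A·B = 8·2 + 2·7 + 3·9 = 57
‖A‖ = √77 = 8.775, ‖B‖ = √134 = 11.5758
cos = 57/(√77·√134) = 57/√10318 = 0.5611

0.5611


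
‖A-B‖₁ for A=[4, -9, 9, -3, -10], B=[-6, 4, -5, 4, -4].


d = |4+ 6| + |-9-4| + |9+ 5| + |-3-4| + |-10+ 4|
  = 10 + 13 + 14 + 7 + 6
  = 50

50


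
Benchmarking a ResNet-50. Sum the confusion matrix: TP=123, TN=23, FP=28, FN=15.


Total = TP + TN + FP + FN
= 123 + 23 + 28 + 15
= 189
(Predicted positive: 151, predicted negative: 38)

189


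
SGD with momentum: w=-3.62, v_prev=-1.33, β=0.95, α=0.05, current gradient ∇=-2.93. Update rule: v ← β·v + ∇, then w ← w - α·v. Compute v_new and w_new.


v_new = 0.95·-1.33 - 2.93 = -1.2635 - 2.93 = -4.1935
w_new = -3.62 - 0.05·-4.1935 = -3.62 + 0.209675 = -3.410325

v_new=-4.1935, w_new=-3.410325


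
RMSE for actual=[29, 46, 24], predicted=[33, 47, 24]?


MSE = 17/3 = 5.6667
RMSE = √(17/3) = 2.3805

2.3805


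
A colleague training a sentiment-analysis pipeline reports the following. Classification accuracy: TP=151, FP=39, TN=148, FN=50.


Accuracy = (TP+TN)/(TP+TN+FP+FN)
= (151+148)/(388)
= 299/388 = 77.06%

77.06%


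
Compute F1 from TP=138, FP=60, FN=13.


Precision = 138/198 = 0.697
Recall = 138/151 = 0.9139
F1 = 2·P·R/(P+R) = 2·TP/(2·TP+FP+FN) = 276/(276+60+13) = 276/349 = 0.7908

0.7908


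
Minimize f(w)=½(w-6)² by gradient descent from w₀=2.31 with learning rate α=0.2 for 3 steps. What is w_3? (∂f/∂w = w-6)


step 1: grad = 2.31-6 = -3.69; w = 2.31 - 0.2·(-3.69) = 3.048
step 2: grad = 3.048-6 = -2.952; w = 3.048 - 0.2·(-2.952) = 3.6384
step 3: grad = 3.6384-6 = -2.3616; w = 3.6384 - 0.2·(-2.3616) = 4.11072

4.11072


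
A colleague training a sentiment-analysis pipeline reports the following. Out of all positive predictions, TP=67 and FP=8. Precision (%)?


Precision = TP/(TP+FP)
= 67/(67+8)
= 67/75 = 89.33%

89.33%


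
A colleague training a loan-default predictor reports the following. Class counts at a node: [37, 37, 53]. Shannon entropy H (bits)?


Probabilities: [37/127, 37/127, 53/127] ≈ [0.2913, 0.2913, 0.4173]
H = -((37/127)·log₂(37/127) + (37/127)·log₂(37/127) + (53/127)·log₂(53/127))
  = 1.5629 bits

1.5629 bits


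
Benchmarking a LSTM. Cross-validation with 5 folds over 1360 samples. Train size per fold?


Fold size = 1360/5 = 272
Training per fold = 1360 - 272 = 1088

1088


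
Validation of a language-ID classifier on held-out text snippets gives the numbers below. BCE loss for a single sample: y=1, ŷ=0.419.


BCE = -[y·ln(p) + (1-y)·ln(1-p)]
= -1·ln(0.419) - 0
= -ln(0.419) = 0.8699

0.8699


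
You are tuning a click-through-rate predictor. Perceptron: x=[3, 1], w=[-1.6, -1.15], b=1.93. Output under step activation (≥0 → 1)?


z = (3)·(-1.6) + (1)·(-1.15) + 1.93
  = -4.02
step(z) = 0 (z<0)

0


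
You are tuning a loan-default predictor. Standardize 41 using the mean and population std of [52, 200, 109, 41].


μ = 100.5, σ = 62.9782
z = (41 - 100.5)/62.9782 = -0.9448

-0.9448


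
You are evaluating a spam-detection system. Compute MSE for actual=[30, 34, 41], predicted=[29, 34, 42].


Squared errors: (30-29)²=1, (34-34)²=0, (41-42)²=1
Sum = 2
MSE = 2/3 = 2/3

2/3


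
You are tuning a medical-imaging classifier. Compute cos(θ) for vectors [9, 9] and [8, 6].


A·B = 9·8 + 9·6 = 126
‖A‖ = √162 = 12.7279, ‖B‖ = √100 = 10
cos = 126/(√162·√100) = 126/√16200 = 0.9899

0.9899


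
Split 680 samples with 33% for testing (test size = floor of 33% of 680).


Test = ⌊680·33/100⌋ = 224
Train = 680 - 224 = 456

Train: 456, Test: 224


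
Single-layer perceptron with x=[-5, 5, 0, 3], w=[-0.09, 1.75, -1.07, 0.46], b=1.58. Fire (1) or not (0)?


z = (-5)·(-0.09) + (5)·(1.75) + (0)·(-1.07) + (3)·(0.46) + 1.58
  = 12.16
step(z) = 1 (z≥0)

1


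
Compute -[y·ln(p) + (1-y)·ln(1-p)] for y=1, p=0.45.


BCE = -[y·ln(p) + (1-y)·ln(1-p)]
= -1·ln(0.45) - 0
= -ln(0.45) = 0.7985

0.7985


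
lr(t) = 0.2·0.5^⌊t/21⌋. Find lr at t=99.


n_drops = ⌊99/21⌋ = 4
lr = 0.2·0.5^4 = 0.2·0.0625 = 0.0125

0.0125


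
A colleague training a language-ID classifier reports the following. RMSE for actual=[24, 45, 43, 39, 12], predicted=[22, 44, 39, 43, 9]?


MSE = 46/5 = 9.2
RMSE = √(46/5) = 3.0332

3.0332


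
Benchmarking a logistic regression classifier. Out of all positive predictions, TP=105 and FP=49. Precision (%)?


Precision = TP/(TP+FP)
= 105/(105+49)
= 105/154 = 68.18%

68.18%


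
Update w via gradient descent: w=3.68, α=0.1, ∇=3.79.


w_new = w - α·∇
= 3.68 - 0.1·3.79
= 3.68 - 0.379
= 3.301

3.301


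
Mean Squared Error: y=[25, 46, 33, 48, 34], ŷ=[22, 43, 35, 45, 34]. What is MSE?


Squared errors: (25-22)²=9, (46-43)²=9, (33-35)²=4, (48-45)²=9, (34-34)²=0
Sum = 31
MSE = 31/5 = 31/5

31/5


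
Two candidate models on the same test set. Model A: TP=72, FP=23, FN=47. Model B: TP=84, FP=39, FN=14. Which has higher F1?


Model A: P=72/95=0.7579, R=72/119=0.605, F1=2PR/(P+R)=2TP/(2TP+FP+FN)=144/214=0.6729
Model B: P=84/123=0.6829, R=84/98=0.8571, F1=2PR/(P+R)=2TP/(2TP+FP+FN)=168/221=0.7602
0.6729 < 0.7602 → Model B

Model B
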